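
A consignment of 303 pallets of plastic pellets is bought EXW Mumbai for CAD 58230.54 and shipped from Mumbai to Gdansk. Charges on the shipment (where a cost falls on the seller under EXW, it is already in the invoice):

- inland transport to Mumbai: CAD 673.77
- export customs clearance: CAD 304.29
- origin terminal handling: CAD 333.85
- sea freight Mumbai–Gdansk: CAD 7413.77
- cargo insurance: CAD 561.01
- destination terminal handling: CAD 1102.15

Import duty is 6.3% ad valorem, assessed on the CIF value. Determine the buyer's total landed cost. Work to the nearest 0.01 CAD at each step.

Total landed cost: CAD 72872.97

EXW: the seller makes goods available at their premises; the buyer bears all onward costs.
CIF value = EXW price + inland to port + export clearance + origin terminal + freight + insurance = 58230.54 + 673.77 + 304.29 + 333.85 + 7413.77 + 561.01 = 67517.23
Import duty = 67517.23 × 6.3% = 4253.59
Buyer bears: inland to port 673.77 + export clearance 304.29 + origin terminal 333.85 + freight 7413.77 + insurance 561.01 + destination terminal 1102.15 + duty 4253.59 = 14642.43
Landed cost = invoice 58230.54 + 14642.43 = 72872.97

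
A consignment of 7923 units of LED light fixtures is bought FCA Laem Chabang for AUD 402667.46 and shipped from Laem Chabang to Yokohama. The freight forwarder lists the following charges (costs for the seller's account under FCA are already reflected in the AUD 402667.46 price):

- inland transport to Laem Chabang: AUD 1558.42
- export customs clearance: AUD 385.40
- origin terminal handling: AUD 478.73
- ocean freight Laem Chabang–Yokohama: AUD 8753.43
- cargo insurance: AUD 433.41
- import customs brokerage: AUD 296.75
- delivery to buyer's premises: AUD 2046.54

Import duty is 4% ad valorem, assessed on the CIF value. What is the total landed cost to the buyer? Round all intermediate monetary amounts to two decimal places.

FCA: the seller delivers export-cleared goods to the carrier; the buyer bears costs from that point.
Already in the invoice (seller's account under FCA): inland to port, export clearance — exclude.
CIF value = FCA price + origin terminal + freight + insurance = 402667.46 + 478.73 + 8753.43 + 433.41 = 412333.03
Import duty = 412333.03 × 4% = 16493.32
Buyer bears: origin terminal 478.73 + freight 8753.43 + insurance 433.41 + brokerage 296.75 + delivery 2046.54 + duty 16493.32 = 28502.18
Landed cost = invoice 402667.46 + 28502.18 = 431169.64

Total landed cost: AUD 431169.64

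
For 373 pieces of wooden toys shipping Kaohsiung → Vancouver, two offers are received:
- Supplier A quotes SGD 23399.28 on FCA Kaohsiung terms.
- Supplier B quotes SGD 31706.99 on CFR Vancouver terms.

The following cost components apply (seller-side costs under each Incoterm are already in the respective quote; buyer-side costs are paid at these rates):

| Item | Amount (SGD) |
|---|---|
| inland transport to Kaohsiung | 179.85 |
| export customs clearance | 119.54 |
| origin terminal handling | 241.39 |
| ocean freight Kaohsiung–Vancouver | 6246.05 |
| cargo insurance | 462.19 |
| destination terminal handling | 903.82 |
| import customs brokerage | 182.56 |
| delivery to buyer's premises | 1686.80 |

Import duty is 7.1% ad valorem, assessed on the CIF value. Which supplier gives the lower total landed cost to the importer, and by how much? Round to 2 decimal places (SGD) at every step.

Supplier A is cheaper by SGD 1949.51

Supplier A (FCA):
CIF value = FCA price + origin terminal + freight + insurance = 23399.28 + 241.39 + 6246.05 + 462.19 = 30348.91
Import duty = 30348.91 × 7.1% = 2154.77
Buyer bears (A): 241.39 + 6246.05 + 462.19 + 903.82 + 182.56 + 1686.80 = 9722.81
Landed cost (A) = invoice 23399.28 + 9722.81 + duty 2154.77 = 35276.86
Supplier B (CFR):
CIF value = CFR price + insurance = 31706.99 + 462.19 = 32169.18
Import duty = 32169.18 × 7.1% = 2284.01
Buyer bears (B): 462.19 + 903.82 + 182.56 + 1686.80 = 3235.37
Landed cost (B) = invoice 31706.99 + 3235.37 + duty 2284.01 = 37226.37
Difference = |35276.86 − 37226.37| = 1949.51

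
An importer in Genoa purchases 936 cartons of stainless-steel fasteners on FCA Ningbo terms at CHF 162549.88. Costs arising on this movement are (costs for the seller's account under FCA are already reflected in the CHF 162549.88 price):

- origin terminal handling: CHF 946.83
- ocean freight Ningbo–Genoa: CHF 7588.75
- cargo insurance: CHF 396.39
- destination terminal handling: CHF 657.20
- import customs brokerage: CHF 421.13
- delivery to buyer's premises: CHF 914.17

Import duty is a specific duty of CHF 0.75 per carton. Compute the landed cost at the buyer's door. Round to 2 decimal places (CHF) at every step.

FCA: the seller delivers export-cleared goods to the carrier; the buyer bears costs from that point.
CIF value = FCA price + origin terminal + freight + insurance = 162549.88 + 946.83 + 7588.75 + 396.39 = 171481.85
Import duty = 936 × 0.75 = 702.00
Buyer bears: origin terminal 946.83 + freight 7588.75 + insurance 396.39 + destination terminal 657.20 + brokerage 421.13 + delivery 914.17 + duty 702.00 = 11626.47
Landed cost = invoice 162549.88 + 11626.47 = 174176.35

Total landed cost: CHF 174176.35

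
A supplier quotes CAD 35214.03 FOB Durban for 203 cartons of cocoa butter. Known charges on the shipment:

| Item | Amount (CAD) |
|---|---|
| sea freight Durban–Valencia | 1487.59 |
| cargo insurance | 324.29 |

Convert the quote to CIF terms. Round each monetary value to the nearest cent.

From FOB to CIF, the seller additionally bears: freight, insurance.
CIF price = 35214.03 + 1487.59 + 324.29 = 37025.91

CIF price: CAD 37025.91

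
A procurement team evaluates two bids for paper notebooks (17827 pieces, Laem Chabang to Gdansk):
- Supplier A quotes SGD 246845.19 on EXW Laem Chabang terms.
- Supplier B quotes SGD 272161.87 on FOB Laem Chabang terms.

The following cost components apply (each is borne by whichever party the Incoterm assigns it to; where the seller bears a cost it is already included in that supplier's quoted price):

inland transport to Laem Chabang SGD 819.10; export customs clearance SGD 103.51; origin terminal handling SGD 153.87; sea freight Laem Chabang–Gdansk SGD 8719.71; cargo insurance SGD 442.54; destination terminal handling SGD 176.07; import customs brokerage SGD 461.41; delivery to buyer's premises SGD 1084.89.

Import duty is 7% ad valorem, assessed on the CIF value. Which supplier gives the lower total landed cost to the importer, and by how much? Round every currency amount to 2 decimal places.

Supplier A (EXW):
CIF value = EXW price + inland to port + export clearance + origin terminal + freight + insurance = 246845.19 + 819.10 + 103.51 + 153.87 + 8719.71 + 442.54 = 257083.92
Import duty = 257083.92 × 7% = 17995.87
Buyer bears (A): 819.10 + 103.51 + 153.87 + 8719.71 + 442.54 + 176.07 + 461.41 + 1084.89 = 11961.10
Landed cost (A) = invoice 246845.19 + 11961.10 + duty 17995.87 = 276802.16
Supplier B (FOB):
CIF value = FOB price + freight + insurance = 272161.87 + 8719.71 + 442.54 = 281324.12
Import duty = 281324.12 × 7% = 19692.69
Buyer bears (B): 8719.71 + 442.54 + 176.07 + 461.41 + 1084.89 = 10884.62
Landed cost (B) = invoice 272161.87 + 10884.62 + duty 19692.69 = 302739.18
Difference = |276802.16 − 302739.18| = 25937.02

Supplier A is cheaper by SGD 25937.02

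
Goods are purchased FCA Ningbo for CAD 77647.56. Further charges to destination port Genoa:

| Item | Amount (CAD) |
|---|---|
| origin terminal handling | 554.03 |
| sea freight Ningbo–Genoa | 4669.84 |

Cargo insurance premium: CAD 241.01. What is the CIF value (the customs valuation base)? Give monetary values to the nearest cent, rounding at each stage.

CIF value: CAD 83112.44

CIF = FCA price + pre-shipment costs + freight + insurance
CIF = 77647.56 + 554.03 + 4669.84 + 241.01 = 83112.44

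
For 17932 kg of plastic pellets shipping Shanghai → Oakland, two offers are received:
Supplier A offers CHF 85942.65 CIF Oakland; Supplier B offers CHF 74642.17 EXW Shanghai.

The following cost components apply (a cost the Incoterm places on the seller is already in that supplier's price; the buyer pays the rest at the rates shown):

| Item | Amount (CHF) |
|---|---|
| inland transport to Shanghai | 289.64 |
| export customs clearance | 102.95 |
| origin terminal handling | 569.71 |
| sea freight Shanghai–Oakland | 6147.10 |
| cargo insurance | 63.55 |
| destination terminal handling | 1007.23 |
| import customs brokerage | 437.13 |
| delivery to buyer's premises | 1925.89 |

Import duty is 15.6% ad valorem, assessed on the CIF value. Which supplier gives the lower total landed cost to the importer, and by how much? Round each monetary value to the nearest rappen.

Supplier B is cheaper by CHF 4771.42

Supplier A (CIF):
The CIF price already equals the CIF value: 85942.65
Import duty = 85942.65 × 15.6% = 13407.05
Buyer bears (A): 1007.23 + 437.13 + 1925.89 = 3370.25
Landed cost (A) = invoice 85942.65 + 3370.25 + duty 13407.05 = 102719.95
Supplier B (EXW):
CIF value = EXW price + inland to port + export clearance + origin terminal + freight + insurance = 74642.17 + 289.64 + 102.95 + 569.71 + 6147.10 + 63.55 = 81815.12
Import duty = 81815.12 × 15.6% = 12763.16
Buyer bears (B): 289.64 + 102.95 + 569.71 + 6147.10 + 63.55 + 1007.23 + 437.13 + 1925.89 = 10543.20
Landed cost (B) = invoice 74642.17 + 10543.20 + duty 12763.16 = 97948.53
Difference = |102719.95 − 97948.53| = 4771.42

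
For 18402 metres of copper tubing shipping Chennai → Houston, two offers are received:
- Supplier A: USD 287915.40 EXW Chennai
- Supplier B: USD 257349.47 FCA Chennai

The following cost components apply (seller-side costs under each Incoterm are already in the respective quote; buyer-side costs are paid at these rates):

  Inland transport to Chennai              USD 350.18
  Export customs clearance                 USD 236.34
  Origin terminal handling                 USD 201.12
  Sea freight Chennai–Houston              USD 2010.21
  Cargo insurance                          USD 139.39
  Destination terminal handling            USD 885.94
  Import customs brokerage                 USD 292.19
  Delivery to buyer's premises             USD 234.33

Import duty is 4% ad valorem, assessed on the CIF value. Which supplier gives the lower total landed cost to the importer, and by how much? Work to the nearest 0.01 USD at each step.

Supplier B is cheaper by USD 32398.55

Supplier A (EXW):
CIF value = EXW price + inland to port + export clearance + origin terminal + freight + insurance = 287915.40 + 350.18 + 236.34 + 201.12 + 2010.21 + 139.39 = 290852.64
Import duty = 290852.64 × 4% = 11634.11
Buyer bears (A): 350.18 + 236.34 + 201.12 + 2010.21 + 139.39 + 885.94 + 292.19 + 234.33 = 4349.70
Landed cost (A) = invoice 287915.40 + 4349.70 + duty 11634.11 = 303899.21
Supplier B (FCA):
CIF value = FCA price + origin terminal + freight + insurance = 257349.47 + 201.12 + 2010.21 + 139.39 = 259700.19
Import duty = 259700.19 × 4% = 10388.01
Buyer bears (B): 201.12 + 2010.21 + 139.39 + 885.94 + 292.19 + 234.33 = 3763.18
Landed cost (B) = invoice 257349.47 + 3763.18 + duty 10388.01 = 271500.66
Difference = |303899.21 − 271500.66| = 32398.55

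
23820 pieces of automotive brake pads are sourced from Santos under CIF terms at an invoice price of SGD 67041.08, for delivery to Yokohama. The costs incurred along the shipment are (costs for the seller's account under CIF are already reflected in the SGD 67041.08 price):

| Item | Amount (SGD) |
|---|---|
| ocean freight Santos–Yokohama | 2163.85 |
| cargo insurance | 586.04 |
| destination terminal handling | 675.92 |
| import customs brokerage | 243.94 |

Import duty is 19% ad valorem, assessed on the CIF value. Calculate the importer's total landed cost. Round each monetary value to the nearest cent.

Total landed cost: SGD 80698.75

CIF: the seller pays costs through ocean freight and marine insurance to the destination port.
Already in the invoice (seller's account under CIF): freight, insurance — exclude.
The CIF price already equals the CIF value: 67041.08
Import duty = 67041.08 × 19% = 12737.81
Buyer bears: destination terminal 675.92 + brokerage 243.94 + duty 12737.81 = 13657.67
Landed cost = invoice 67041.08 + 13657.67 = 80698.75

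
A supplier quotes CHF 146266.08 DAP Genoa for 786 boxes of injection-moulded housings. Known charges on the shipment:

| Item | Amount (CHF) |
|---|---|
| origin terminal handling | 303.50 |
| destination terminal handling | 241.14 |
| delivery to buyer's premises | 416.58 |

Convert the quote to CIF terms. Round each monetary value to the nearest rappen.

CIF price: CHF 145608.36

Not relevant to the conversion: origin terminal — on the seller under both DAP and CIF; already in the DAP price and stays in the CIF price.
From DAP to CIF, the seller no longer bears: destination terminal, delivery.
CIF price = 146266.08 − 241.14 − 416.58 = 145608.36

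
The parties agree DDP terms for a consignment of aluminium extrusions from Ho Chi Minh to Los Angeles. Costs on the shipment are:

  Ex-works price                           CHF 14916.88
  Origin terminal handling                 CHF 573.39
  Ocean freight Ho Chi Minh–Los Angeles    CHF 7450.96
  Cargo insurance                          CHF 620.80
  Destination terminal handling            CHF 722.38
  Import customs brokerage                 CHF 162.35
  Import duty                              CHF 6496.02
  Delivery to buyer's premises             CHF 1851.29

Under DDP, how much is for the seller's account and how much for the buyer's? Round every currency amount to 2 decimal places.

Seller: CHF 32794.07; buyer: CHF 0.00

DDP: the seller bears all costs including import duty.
Seller's account: goods 14916.88 + origin terminal 573.39 + freight 7450.96 + insurance 620.80 + destination terminal 722.38 + brokerage 162.35 + duty 6496.02 + delivery 1851.29 = 32794.07
Buyer's account: 0.00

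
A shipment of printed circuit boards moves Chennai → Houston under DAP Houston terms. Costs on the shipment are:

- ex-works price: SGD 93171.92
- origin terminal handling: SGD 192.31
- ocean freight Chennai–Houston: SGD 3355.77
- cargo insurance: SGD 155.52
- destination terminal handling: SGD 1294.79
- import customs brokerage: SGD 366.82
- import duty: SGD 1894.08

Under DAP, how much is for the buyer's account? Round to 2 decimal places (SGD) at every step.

DAP: the seller bears all costs to the named destination except import duty and clearance.
Seller's account: goods 93171.92 + origin terminal 192.31 + freight 3355.77 + insurance 155.52 + destination terminal 1294.79 = 98170.31
Buyer's account: brokerage 366.82 + duty 1894.08 = 2260.90

Buyer's account: SGD 2260.90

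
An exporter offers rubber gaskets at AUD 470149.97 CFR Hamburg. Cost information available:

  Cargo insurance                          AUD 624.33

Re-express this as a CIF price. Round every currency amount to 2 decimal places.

From CFR to CIF, the seller additionally bears: insurance.
CIF price = 470149.97 + 624.33 = 470774.30

CIF price: AUD 470774.30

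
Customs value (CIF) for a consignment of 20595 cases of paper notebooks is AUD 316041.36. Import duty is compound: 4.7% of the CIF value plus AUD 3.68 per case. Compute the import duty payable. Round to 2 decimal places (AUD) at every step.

Ad valorem component: 316041.36 × 4.7% = 14853.94
Specific component: 20595 × 3.68 = 75789.60
Import duty = 14853.94 + 75789.60 = 90643.54

Import duty: AUD 90643.54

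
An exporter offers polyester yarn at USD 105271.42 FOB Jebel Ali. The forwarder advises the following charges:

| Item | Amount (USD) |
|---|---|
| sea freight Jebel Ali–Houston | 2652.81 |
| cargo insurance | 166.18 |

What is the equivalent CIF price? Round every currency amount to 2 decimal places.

From FOB to CIF, the seller additionally bears: freight, insurance.
CIF price = 105271.42 + 2652.81 + 166.18 = 108090.41

CIF price: USD 108090.41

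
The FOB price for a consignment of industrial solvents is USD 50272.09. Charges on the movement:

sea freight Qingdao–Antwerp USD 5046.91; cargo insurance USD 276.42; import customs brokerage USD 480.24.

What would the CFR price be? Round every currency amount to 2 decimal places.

Not relevant to the conversion: insurance, brokerage — on the buyer under both terms; not part of either seller's price.
From FOB to CFR, the seller additionally bears: freight.
CFR price = 50272.09 + 5046.91 = 55319.00

CFR price: USD 55319.00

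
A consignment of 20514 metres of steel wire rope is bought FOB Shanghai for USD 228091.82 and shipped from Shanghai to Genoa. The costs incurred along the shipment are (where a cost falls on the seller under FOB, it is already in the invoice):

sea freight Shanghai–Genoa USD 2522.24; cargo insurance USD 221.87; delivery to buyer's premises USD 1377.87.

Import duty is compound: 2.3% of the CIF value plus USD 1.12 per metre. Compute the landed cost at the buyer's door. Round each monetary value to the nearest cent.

Total landed cost: USD 260498.71

FOB: the seller bears costs until goods are on board at the origin port; the buyer bears freight, insurance and all costs thereafter.
CIF value = FOB price + freight + insurance = 228091.82 + 2522.24 + 221.87 = 230835.93
Ad valorem component: 230835.93 × 2.3% = 5309.23
Specific component: 20514 × 1.12 = 22975.68
Import duty = 5309.23 + 22975.68 = 28284.91
Buyer bears: freight 2522.24 + insurance 221.87 + delivery 1377.87 + duty 28284.91 = 32406.89
Landed cost = invoice 228091.82 + 32406.89 = 260498.71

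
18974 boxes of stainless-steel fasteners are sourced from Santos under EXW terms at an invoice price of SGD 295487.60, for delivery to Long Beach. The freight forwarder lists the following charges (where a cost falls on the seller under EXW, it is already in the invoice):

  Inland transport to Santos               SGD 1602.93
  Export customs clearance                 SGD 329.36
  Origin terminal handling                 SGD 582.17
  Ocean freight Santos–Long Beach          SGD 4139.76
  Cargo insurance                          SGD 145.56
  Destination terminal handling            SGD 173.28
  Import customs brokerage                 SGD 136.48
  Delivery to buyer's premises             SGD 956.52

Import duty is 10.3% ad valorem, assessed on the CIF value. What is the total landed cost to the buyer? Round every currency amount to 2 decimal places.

EXW: the seller makes goods available at their premises; the buyer bears all onward costs.
CIF value = EXW price + inland to port + export clearance + origin terminal + freight + insurance = 295487.60 + 1602.93 + 329.36 + 582.17 + 4139.76 + 145.56 = 302287.38
Import duty = 302287.38 × 10.3% = 31135.60
Buyer bears: inland to port 1602.93 + export clearance 329.36 + origin terminal 582.17 + freight 4139.76 + insurance 145.56 + destination terminal 173.28 + brokerage 136.48 + delivery 956.52 + duty 31135.60 = 39201.66
Landed cost = invoice 295487.60 + 39201.66 = 334689.26

Total landed cost: SGD 334689.26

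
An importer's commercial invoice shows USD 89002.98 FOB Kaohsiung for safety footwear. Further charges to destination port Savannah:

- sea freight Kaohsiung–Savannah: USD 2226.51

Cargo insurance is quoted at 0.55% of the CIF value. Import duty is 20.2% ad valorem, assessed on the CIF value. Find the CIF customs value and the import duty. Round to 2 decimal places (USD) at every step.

CIF value: USD 91734.03; import duty: USD 18530.27

Let C be the CIF value. C = FOB price + freight + 0.55% × C
C − 0.55% × C = 89002.98 + 2226.51
0.9945 × C = 91229.49
C = 91229.49 / 0.9945 = 91734.03
Insurance premium = 0.55% × 91734.03 = 504.54
Import duty = 91734.03 × 20.2% = 18530.27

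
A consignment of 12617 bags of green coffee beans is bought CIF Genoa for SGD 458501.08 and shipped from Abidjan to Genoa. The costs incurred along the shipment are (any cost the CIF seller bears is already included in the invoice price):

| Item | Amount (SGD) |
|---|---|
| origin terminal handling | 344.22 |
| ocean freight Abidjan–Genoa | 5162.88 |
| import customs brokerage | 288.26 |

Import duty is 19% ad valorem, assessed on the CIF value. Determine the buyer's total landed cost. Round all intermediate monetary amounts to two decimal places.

CIF: the seller pays costs through ocean freight and marine insurance to the destination port.
Already in the invoice (seller's account under CIF): origin terminal, freight — exclude.
The CIF price already equals the CIF value: 458501.08
Import duty = 458501.08 × 19% = 87115.21
Buyer bears: brokerage 288.26 + duty 87115.21 = 87403.47
Landed cost = invoice 458501.08 + 87403.47 = 545904.55

Total landed cost: SGD 545904.55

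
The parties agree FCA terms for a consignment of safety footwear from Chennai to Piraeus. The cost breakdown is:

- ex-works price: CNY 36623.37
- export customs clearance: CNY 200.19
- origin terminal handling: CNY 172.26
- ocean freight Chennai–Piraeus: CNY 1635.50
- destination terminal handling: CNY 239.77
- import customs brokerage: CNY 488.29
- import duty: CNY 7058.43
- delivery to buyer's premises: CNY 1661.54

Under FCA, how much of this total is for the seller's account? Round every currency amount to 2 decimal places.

Seller's account: CNY 36823.56

FCA: the seller delivers export-cleared goods to the carrier; the buyer bears costs from that point.
Seller's account: goods 36623.37 + export clearance 200.19 = 36823.56
Buyer's account: origin terminal 172.26 + freight 1635.50 + destination terminal 239.77 + brokerage 488.29 + duty 7058.43 + delivery 1661.54 = 11255.79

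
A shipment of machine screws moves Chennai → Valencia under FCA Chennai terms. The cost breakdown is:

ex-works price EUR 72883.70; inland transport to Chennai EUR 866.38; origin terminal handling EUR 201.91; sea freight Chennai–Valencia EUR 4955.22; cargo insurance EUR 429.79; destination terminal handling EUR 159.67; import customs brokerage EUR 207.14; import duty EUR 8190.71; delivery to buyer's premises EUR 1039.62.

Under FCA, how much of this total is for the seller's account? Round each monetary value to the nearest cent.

FCA: the seller delivers export-cleared goods to the carrier; the buyer bears costs from that point.
Seller's account: goods 72883.70 + inland to port 866.38 = 73750.08
Buyer's account: origin terminal 201.91 + freight 4955.22 + insurance 429.79 + destination terminal 159.67 + brokerage 207.14 + duty 8190.71 + delivery 1039.62 = 15184.06

Seller's account: EUR 73750.08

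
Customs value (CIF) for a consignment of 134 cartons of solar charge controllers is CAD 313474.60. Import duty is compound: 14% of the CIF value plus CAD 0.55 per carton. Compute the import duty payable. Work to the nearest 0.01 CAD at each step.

Ad valorem component: 313474.60 × 14% = 43886.44
Specific component: 134 × 0.55 = 73.70
Import duty = 43886.44 + 73.70 = 43960.14

Import duty: CAD 43960.14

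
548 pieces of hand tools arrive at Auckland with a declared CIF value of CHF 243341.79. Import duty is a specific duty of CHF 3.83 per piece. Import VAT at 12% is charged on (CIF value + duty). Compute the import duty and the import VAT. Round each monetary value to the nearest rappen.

Import duty: CHF 2098.84; import VAT: CHF 29452.88

Import duty = 548 × 3.83 = 2098.84
VAT base = CIF + duty = 243341.79 + 2098.84 = 245440.63
Import VAT = 245440.63 × 12% = 29452.88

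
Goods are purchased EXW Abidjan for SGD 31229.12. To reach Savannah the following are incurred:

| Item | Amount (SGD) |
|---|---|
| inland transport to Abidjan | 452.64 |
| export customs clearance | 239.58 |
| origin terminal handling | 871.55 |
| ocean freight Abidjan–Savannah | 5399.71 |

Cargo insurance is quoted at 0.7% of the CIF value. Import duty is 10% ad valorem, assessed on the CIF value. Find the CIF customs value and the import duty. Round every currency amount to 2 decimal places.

Let C be the CIF value. C = EXW price + pre-shipment costs + freight + 0.7% × C
C − 0.7% × C = 31229.12 + 452.64 + 239.58 + 871.55 + 5399.71
0.993 × C = 38192.60
C = 38192.60 / 0.993 = 38461.83
Insurance premium = 0.7% × 38461.83 = 269.23
Import duty = 38461.83 × 10% = 3846.18

CIF value: SGD 38461.83; import duty: SGD 3846.18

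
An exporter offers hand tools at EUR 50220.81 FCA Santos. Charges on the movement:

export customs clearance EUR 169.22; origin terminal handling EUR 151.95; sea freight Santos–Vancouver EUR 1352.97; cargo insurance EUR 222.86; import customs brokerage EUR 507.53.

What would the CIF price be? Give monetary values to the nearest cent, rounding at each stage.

Not relevant to the conversion: export clearance — on the seller under both FCA and CIF; already in the FCA price and stays in the CIF price. brokerage — on the buyer under both terms; not part of either seller's price.
From FCA to CIF, the seller additionally bears: origin terminal, freight, insurance.
CIF price = 50220.81 + 151.95 + 1352.97 + 222.86 = 51948.59

CIF price: EUR 51948.59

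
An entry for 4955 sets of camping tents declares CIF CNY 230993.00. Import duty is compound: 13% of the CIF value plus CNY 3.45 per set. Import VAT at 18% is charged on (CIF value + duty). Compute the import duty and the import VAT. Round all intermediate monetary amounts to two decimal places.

Import duty: CNY 47123.84; import VAT: CNY 50061.03

Ad valorem component: 230993.00 × 13% = 30029.09
Specific component: 4955 × 3.45 = 17094.75
Import duty = 30029.09 + 17094.75 = 47123.84
VAT base = CIF + duty = 230993.00 + 47123.84 = 278116.84
Import VAT = 278116.84 × 18% = 50061.03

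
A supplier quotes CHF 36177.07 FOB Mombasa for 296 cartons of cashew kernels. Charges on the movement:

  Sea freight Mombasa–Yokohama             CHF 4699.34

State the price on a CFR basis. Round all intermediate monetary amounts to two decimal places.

CFR price: CHF 40876.41

From FOB to CFR, the seller additionally bears: freight.
CFR price = 36177.07 + 4699.34 = 40876.41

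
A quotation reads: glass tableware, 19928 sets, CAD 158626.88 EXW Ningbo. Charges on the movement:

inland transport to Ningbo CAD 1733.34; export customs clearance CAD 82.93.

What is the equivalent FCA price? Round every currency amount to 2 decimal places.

From EXW to FCA, the seller additionally bears: inland to port, export clearance.
FCA price = 158626.88 + 1733.34 + 82.93 = 160443.15

FCA price: CAD 160443.15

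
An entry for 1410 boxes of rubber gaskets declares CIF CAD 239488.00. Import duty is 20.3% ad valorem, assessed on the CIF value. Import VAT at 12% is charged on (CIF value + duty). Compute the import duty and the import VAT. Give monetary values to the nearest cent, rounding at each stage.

Import duty = 239488.00 × 20.3% = 48616.06
VAT base = CIF + duty = 239488.00 + 48616.06 = 288104.06
Import VAT = 288104.06 × 12% = 34572.49

Import duty: CAD 48616.06; import VAT: CAD 34572.49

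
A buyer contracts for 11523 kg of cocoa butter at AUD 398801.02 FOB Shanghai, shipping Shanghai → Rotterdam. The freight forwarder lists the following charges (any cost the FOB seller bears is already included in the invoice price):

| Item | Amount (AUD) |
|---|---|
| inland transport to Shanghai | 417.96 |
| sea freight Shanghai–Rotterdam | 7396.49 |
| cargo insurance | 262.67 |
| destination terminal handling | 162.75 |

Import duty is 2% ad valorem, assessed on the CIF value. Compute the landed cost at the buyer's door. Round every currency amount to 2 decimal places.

Total landed cost: AUD 414752.13

FOB: the seller bears costs until goods are on board at the origin port; the buyer bears freight, insurance and all costs thereafter.
Already in the invoice (seller's account under FOB): inland to port — exclude.
CIF value = FOB price + freight + insurance = 398801.02 + 7396.49 + 262.67 = 406460.18
Import duty = 406460.18 × 2% = 8129.20
Buyer bears: freight 7396.49 + insurance 262.67 + destination terminal 162.75 + duty 8129.20 = 15951.11
Landed cost = invoice 398801.02 + 15951.11 = 414752.13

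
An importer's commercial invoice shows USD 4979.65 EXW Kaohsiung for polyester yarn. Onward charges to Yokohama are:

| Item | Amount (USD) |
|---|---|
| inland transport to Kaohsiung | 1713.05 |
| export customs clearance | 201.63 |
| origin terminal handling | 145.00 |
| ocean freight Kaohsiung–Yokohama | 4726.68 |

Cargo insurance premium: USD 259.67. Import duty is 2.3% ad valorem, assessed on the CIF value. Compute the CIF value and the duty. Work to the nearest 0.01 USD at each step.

CIF value: USD 12025.68; import duty: USD 276.59

CIF = EXW price + pre-shipment costs + freight + insurance
CIF = 4979.65 + 1713.05 + 201.63 + 145.00 + 4726.68 + 259.67 = 12025.68
Import duty = 12025.68 × 2.3% = 276.59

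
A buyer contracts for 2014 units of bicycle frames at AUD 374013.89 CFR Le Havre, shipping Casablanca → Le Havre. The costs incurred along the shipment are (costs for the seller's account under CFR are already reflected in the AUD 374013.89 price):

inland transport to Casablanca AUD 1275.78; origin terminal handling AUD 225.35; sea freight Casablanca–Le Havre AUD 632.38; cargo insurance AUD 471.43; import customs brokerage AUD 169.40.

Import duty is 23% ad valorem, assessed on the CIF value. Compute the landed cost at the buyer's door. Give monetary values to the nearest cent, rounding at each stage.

Total landed cost: AUD 460786.34

CFR: the seller pays costs through ocean freight to the destination port, but not insurance.
Already in the invoice (seller's account under CFR): inland to port, origin terminal, freight — exclude.
CIF value = CFR price + insurance = 374013.89 + 471.43 = 374485.32
Import duty = 374485.32 × 23% = 86131.62
Buyer bears: insurance 471.43 + brokerage 169.40 + duty 86131.62 = 86772.45
Landed cost = invoice 374013.89 + 86772.45 = 460786.34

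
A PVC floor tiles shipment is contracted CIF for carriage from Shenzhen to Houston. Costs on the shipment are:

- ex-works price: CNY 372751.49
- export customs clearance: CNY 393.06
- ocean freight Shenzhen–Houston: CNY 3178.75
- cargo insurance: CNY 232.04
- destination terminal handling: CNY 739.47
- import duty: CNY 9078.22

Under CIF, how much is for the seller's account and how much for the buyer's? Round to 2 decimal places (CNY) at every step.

CIF: the seller pays costs through ocean freight and marine insurance to the destination port.
Seller's account: goods 372751.49 + export clearance 393.06 + freight 3178.75 + insurance 232.04 = 376555.34
Buyer's account: destination terminal 739.47 + duty 9078.22 = 9817.69

Seller: CNY 376555.34; buyer: CNY 9817.69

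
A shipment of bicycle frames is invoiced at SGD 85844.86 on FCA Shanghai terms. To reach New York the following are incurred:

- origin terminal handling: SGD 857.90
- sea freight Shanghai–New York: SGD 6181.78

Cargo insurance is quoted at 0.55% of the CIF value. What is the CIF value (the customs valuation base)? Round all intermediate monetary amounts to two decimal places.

Let C be the CIF value. C = FCA price + pre-shipment costs + freight + 0.55% × C
C − 0.55% × C = 85844.86 + 857.90 + 6181.78
0.9945 × C = 92884.54
C = 92884.54 / 0.9945 = 93398.23
Insurance premium = 0.55% × 93398.23 = 513.69

CIF value: SGD 93398.23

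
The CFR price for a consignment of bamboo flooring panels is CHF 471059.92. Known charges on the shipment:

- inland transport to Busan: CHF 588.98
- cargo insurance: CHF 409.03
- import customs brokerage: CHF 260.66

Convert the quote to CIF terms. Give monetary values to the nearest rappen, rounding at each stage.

Not relevant to the conversion: inland to port — on the seller under both CFR and CIF; already in the CFR price and stays in the CIF price. brokerage — on the buyer under both terms; not part of either seller's price.
From CFR to CIF, the seller additionally bears: insurance.
CIF price = 471059.92 + 409.03 = 471468.95

CIF price: CHF 471468.95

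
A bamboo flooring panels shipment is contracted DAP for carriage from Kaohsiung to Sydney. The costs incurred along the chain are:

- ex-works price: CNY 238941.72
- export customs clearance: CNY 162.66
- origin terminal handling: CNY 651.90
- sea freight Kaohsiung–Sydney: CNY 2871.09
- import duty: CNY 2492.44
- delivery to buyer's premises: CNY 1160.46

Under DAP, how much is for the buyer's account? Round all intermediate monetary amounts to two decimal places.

DAP: the seller bears all costs to the named destination except import duty and clearance.
Seller's account: goods 238941.72 + export clearance 162.66 + origin terminal 651.90 + freight 2871.09 + delivery 1160.46 = 243787.83
Buyer's account: duty 2492.44 = 2492.44

Buyer's account: CNY 2492.44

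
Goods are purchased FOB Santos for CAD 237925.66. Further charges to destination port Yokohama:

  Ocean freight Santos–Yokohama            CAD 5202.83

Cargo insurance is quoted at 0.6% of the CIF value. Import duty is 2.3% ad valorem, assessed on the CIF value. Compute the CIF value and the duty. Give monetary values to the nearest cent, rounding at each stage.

CIF value: CAD 244596.07; import duty: CAD 5625.71

Let C be the CIF value. C = FOB price + freight + 0.6% × C
C − 0.6% × C = 237925.66 + 5202.83
0.994 × C = 243128.49
C = 243128.49 / 0.994 = 244596.07
Insurance premium = 0.6% × 244596.07 = 1467.58
Import duty = 244596.07 × 2.3% = 5625.71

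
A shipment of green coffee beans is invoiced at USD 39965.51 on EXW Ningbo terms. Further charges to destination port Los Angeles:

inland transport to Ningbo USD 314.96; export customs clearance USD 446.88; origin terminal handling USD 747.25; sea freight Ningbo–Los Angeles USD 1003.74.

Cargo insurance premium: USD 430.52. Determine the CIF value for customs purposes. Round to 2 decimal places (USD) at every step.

CIF = EXW price + pre-shipment costs + freight + insurance
CIF = 39965.51 + 314.96 + 446.88 + 747.25 + 1003.74 + 430.52 = 42908.86

CIF value: USD 42908.86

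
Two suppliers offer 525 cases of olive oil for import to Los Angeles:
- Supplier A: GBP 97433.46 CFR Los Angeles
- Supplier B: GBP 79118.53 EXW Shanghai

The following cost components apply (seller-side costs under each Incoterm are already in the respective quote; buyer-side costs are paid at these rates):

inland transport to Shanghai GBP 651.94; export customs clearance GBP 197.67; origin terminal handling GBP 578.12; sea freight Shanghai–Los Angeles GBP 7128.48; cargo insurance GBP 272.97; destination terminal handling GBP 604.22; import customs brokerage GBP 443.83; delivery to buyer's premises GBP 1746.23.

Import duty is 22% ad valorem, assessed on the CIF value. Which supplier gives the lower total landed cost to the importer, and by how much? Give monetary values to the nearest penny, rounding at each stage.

Supplier B is cheaper by GBP 11905.63

Supplier A (CFR):
CIF value = CFR price + insurance = 97433.46 + 272.97 = 97706.43
Import duty = 97706.43 × 22% = 21495.41
Buyer bears (A): 272.97 + 604.22 + 443.83 + 1746.23 = 3067.25
Landed cost (A) = invoice 97433.46 + 3067.25 + duty 21495.41 = 121996.12
Supplier B (EXW):
CIF value = EXW price + inland to port + export clearance + origin terminal + freight + insurance = 79118.53 + 651.94 + 197.67 + 578.12 + 7128.48 + 272.97 = 87947.71
Import duty = 87947.71 × 22% = 19348.50
Buyer bears (B): 651.94 + 197.67 + 578.12 + 7128.48 + 272.97 + 604.22 + 443.83 + 1746.23 = 11623.46
Landed cost (B) = invoice 79118.53 + 11623.46 + duty 19348.50 = 110090.49
Difference = |121996.12 − 110090.49| = 11905.63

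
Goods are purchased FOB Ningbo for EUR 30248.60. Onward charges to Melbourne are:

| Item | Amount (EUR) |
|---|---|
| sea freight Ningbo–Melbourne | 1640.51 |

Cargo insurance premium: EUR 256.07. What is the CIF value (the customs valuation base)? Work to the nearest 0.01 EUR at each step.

CIF value: EUR 32145.18

CIF = FOB price + freight + insurance
CIF = 30248.60 + 1640.51 + 256.07 = 32145.18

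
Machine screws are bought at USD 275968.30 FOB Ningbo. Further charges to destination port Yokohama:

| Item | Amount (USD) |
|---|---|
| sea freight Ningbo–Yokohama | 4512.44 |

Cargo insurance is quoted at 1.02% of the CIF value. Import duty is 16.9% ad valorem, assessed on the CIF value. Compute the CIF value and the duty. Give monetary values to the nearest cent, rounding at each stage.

CIF value: USD 283371.13; import duty: USD 47889.72

Let C be the CIF value. C = FOB price + freight + 1.02% × C
C − 1.02% × C = 275968.30 + 4512.44
0.9898 × C = 280480.74
C = 280480.74 / 0.9898 = 283371.13
Insurance premium = 1.02% × 283371.13 = 2890.39
Import duty = 283371.13 × 16.9% = 47889.72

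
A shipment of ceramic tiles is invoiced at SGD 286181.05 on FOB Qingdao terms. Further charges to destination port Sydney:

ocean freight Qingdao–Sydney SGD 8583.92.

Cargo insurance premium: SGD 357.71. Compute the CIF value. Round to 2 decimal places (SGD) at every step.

CIF = FOB price + freight + insurance
CIF = 286181.05 + 8583.92 + 357.71 = 295122.68

CIF value: SGD 295122.68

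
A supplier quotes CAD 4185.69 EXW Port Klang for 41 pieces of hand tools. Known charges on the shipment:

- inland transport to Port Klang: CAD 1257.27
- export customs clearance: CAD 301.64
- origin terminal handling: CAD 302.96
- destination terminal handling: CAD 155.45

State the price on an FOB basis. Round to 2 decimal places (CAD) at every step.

FOB price: CAD 6047.56

Not relevant to the conversion: destination terminal — on the buyer under both terms; not part of either seller's price.
From EXW to FOB, the seller additionally bears: inland to port, export clearance, origin terminal.
FOB price = 4185.69 + 1257.27 + 301.64 + 302.96 = 6047.56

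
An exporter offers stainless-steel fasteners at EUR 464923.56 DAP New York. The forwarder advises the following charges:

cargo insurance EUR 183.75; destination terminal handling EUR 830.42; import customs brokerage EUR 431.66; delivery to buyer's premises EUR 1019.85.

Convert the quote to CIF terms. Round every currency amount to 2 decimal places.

CIF price: EUR 463073.29

Not relevant to the conversion: insurance — on the seller under both DAP and CIF; already in the DAP price and stays in the CIF price. brokerage — on the buyer under both terms; not part of either seller's price.
From DAP to CIF, the seller no longer bears: destination terminal, delivery.
CIF price = 464923.56 − 830.42 − 1019.85 = 463073.29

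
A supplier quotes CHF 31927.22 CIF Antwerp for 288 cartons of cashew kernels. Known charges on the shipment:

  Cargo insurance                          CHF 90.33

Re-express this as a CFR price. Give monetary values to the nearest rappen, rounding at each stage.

From CIF to CFR, the seller no longer bears: insurance.
CFR price = 31927.22 − 90.33 = 31836.89

CFR price: CHF 31836.89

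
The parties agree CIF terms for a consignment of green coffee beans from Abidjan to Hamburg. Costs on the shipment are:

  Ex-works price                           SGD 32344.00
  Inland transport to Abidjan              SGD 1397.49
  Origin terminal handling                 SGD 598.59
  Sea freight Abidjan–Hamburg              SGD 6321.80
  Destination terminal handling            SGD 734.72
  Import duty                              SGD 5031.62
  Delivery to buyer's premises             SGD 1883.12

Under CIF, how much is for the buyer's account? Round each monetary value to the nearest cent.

Buyer's account: SGD 7649.46

CIF: the seller pays costs through ocean freight and marine insurance to the destination port.
Seller's account: goods 32344.00 + inland to port 1397.49 + origin terminal 598.59 + freight 6321.80 = 40661.88
Buyer's account: destination terminal 734.72 + duty 5031.62 + delivery 1883.12 = 7649.46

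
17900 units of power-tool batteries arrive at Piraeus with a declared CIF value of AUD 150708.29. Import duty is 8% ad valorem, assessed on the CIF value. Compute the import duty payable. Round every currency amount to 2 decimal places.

Import duty = 150708.29 × 8% = 12056.66

Import duty: AUD 12056.66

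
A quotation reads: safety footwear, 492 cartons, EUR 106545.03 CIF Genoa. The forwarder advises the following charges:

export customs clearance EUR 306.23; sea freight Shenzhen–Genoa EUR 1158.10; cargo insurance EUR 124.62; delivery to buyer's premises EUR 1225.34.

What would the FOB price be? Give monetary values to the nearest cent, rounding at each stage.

Not relevant to the conversion: export clearance — on the seller under both CIF and FOB; already in the CIF price and stays in the FOB price. delivery — on the buyer under both terms; not part of either seller's price.
From CIF to FOB, the seller no longer bears: freight, insurance.
FOB price = 106545.03 − 1158.10 − 124.62 = 105262.31

FOB price: EUR 105262.31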